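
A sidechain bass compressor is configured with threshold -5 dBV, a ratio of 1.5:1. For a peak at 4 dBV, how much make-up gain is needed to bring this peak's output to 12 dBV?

Without make-up, output = threshold + overshoot/1.5 = -5 + 6 = 1 dBV.
Gap to target: 11 dB.

11 dB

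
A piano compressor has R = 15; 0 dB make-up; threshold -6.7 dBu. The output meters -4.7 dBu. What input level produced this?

Post-compression overshoot = -4.7 − (-6.7) = 2 dB.
Before 15:1 compression the overshoot was 2 × 15 = 30 dB, so input = -6.7 + 30 = 23.3 dBu.

23.3 dBu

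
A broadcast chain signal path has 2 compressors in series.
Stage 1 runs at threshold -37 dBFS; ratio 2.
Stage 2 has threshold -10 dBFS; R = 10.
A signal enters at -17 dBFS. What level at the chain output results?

-27 dBFS

Stage 1: -17 dBFS is 20 dB over -37 dBFS; at 2:1 that becomes 10 dB over, giving -27 dBFS.
Stage 2: below threshold (-27 ≤ -10); passes unchanged; output -27 dBFS.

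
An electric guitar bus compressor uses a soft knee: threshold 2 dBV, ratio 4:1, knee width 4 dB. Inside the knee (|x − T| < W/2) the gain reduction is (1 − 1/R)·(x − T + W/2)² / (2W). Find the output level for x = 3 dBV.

x − T + W/2 = 3 − 2 + 2 = 3.
GR = (1 − 1/4) × 3² / 8 = 0.75 × 9 / 8 = 0.84375 dB.
Output = 3 − 0.84375 = 2.15625 dBV.

2.15625 dBV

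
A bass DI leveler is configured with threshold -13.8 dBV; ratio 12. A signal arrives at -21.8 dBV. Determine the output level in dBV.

-21.8 dBV

-21.8 dBV is 8 dB below the -13.8 dBV threshold, so no gain reduction is applied.
Output = input = -21.8 dBV.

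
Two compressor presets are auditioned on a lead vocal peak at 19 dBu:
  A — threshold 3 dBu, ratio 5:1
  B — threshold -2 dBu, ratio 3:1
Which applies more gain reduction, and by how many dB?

A: 16 dB over, compressed to 3.2 dB over, so 12.8 dB of GR.
B: 21 dB over, compressed to 7 dB over, so 14 dB of GR.
B applies 1.2 dB more gain reduction.

B, by 1.2 dB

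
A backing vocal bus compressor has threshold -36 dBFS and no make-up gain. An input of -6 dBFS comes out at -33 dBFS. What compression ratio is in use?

10:1

Input overshoot = -6 − (-36) = 30 dB; output overshoot = -33 − (-36) = 3 dB.
Ratio = 30 / 3 = 10.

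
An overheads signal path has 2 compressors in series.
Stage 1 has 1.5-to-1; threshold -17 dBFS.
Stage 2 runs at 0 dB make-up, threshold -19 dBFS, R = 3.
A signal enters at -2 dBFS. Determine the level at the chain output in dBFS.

-15 dBFS

Stage 1: -2 dBFS is 15 dB over -17 dBFS; at 1.5:1 that becomes 10 dB over, giving -7 dBFS.
Stage 2: -7 dBFS is 12 dB over -19 dBFS; at 3:1 that becomes 4 dB over, giving -15 dBFS.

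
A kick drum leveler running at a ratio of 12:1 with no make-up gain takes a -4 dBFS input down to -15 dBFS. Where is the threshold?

-16 dBFS

Gain reduction = -4 − (-15) = 11 dB; output overshoot = GR / (R − 1) = 11 / 11 = 1 dB.
Threshold = output − output overshoot = -15 − 1 = -16 dBFS.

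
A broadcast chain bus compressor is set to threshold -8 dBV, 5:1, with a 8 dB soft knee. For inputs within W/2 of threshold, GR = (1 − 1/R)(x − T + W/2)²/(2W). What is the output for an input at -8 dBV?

-8.8 dBV

x − T + W/2 = -8 − (-8) + 4 = 4.
GR = (1 − 1/5) × 4² / 16 = 0.8 × 16 / 16 = 0.8 dB.
Output = -8 − 0.8 = -8.8 dBV.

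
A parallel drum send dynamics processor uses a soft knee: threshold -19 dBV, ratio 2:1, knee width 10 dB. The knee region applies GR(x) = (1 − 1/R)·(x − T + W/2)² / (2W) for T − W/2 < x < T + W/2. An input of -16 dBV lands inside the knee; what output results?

-17.6 dBV

x − T + W/2 = -16 − (-19) + 5 = 8.
GR = (1 − 1/2) × 8² / 20 = 0.5 × 64 / 20 = 1.6 dB.
Output = -16 − 1.6 = -17.6 dBV.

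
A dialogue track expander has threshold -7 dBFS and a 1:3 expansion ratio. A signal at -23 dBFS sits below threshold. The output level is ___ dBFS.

The input is 16 dB below the -7 dBFS threshold.
A 1:3 expander multiplies undershoot by 3: 16 × 3 = 48 dB below threshold.
Output = -7 − 48 = -55 dBFS.

-55 dBFS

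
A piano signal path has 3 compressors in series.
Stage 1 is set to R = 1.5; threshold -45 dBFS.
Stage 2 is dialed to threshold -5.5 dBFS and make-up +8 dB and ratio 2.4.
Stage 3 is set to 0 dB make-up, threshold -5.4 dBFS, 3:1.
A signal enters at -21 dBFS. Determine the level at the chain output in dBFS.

-21 dBFS

Stage 1: overshoot 24 dB → 24/1.5 = 16 dB → -29 dBFS.
Stage 2: below threshold (-29 ≤ -5.5); passes unchanged; make-up brings it to -21 dBFS.
Stage 3: -21 dBFS ≤ -5.4 dBFS, so stage 3 doesn't engage; output -21 dBFS.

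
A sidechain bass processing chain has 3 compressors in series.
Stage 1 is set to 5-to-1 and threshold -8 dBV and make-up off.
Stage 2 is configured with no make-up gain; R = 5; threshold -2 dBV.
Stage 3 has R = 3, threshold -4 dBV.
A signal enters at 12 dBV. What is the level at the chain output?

Stage 1: overshoot 20 dB → 20/5 = 4 dB → -4 dBV.
Stage 2: -4 dBV ≤ -2 dBV, so stage 2 doesn't engage; output -4 dBV.
Stage 3: -4 dBV is at or below the -4 dBV threshold — no compression; output -4 dBV.

-4 dBV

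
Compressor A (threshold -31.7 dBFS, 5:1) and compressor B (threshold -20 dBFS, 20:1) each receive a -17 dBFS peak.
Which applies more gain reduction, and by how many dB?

A: GR = 14.7 − 14.7/5 = 11.76 dB.
B: GR = 3 − 3/20 = 2.85 dB.
A applies 8.91 dB more gain reduction.

A, by 8.91 dB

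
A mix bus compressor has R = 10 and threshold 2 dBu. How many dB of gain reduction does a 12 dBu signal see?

9 dB

The signal is 10 dB above threshold.
A 10:1 ratio leaves 1 dB of that excess.
So the signal is attenuated by 10 − 1 = 9 dB.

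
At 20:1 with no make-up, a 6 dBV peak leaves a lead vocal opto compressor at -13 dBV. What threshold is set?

Input is 20 dB above T (since output overshoot × R = input overshoot: (-13 − T)·20 = 6 − T gives T = -14 dBV).
Check: -14 + (6 − (-14))/20 = -14 + 1 = -13 dBV. ✓

-14 dBV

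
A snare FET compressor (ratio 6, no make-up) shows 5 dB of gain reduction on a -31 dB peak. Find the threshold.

-37 dB

Gain reduction = -31 − (-36) = 5 dB; output overshoot = GR / (R − 1) = 5 / 5 = 1 dB.
Threshold = output − output overshoot = -36 − 1 = -37 dB.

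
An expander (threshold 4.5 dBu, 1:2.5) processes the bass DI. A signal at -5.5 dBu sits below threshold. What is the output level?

Below threshold, a 1:2.5 expander applies gain = (2.5−1)×(T − x) of attenuation.
(2.5−1) × 10 = 15 dB, so output = -5.5 − 15 = -20.5 dBu.

-20.5 dBu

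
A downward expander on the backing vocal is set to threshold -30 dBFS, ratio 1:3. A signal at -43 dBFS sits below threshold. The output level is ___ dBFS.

-69 dBFS

Undershoot = (-30) − (-43) = 13 dB.
At 1:3, that expands to 39 dB under threshold.
Output = -30 − 39 = -69 dBFS.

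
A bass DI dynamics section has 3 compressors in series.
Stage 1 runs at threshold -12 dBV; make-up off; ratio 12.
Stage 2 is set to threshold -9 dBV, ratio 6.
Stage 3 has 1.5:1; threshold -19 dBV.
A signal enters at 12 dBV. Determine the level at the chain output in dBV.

-13 dBV

Stage 1: overshoot 24 dB → 24/12 = 2 dB → -10 dBV.
Stage 2: -10 dBV ≤ -9 dBV, so stage 2 doesn't engage; output -10 dBV.
Stage 3: -10 dBV is 9 dB over -19 dBV; at 1.5:1 that becomes 6 dB over, giving -13 dBV.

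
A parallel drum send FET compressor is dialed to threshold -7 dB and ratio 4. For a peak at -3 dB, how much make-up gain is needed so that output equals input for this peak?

Overshoot 4 dB → 4/4 = 1 dB after compression, so the compressed level is -7 + 1 = -6 dB.
Make-up = target − compressed = -3 − (-6) = 3 dB.

3 dB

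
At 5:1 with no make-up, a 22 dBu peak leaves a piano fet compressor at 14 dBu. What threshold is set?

Input is 10 dB above T (since output overshoot × R = input overshoot: (14 − T)·5 = 22 − T gives T = 12 dBu).
Check: 12 + (22 − 12)/5 = 12 + 2 = 14 dBu. ✓

12 dBu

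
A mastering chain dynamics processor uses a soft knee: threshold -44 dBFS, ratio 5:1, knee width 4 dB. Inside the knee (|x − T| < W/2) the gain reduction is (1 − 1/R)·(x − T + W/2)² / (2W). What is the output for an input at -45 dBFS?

x − T + W/2 = -45 − (-44) + 2 = 1.
GR = (1 − 1/5) × 1² / 8 = 0.8 × 1 / 8 = 0.1 dB.
Output = -45 − 0.1 = -45.1 dBFS.

-45.1 dBFS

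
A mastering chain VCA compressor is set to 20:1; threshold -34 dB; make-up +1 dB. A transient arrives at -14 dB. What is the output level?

-32 dB

The input is 20 dB above the -34 dB threshold.
20:1 compression reduces that to 20/20 = 1 dB over.
Output = -34 + 1 = -33 dB; make-up adds 1 dB, giving -32 dB.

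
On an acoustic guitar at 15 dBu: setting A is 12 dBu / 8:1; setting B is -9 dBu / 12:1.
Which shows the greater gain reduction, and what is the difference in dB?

A: overshoot 3 dB → output overshoot 0.375 dB → GR 2.625 dB.
B: overshoot 24 dB → output overshoot 2 dB → GR 22 dB.
Difference: 19.375 dB in favour of B.

B, by 19.375 dB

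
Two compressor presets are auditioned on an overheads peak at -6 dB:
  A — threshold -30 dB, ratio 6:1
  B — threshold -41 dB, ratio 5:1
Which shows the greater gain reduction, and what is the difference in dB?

B, by 8 dB

A: GR = 24 − 24/6 = 20 dB.
B: GR = 35 − 35/5 = 28 dB.
B reduces 8 dB more.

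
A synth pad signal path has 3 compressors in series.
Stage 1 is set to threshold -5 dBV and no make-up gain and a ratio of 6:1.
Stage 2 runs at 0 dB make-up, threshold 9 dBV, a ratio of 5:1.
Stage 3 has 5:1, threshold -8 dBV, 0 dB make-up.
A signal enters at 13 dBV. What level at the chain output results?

-6.8 dBV

Stage 1: 13 dBV is 18 dB over -5 dBV; at 6:1 that becomes 3 dB over, giving -2 dBV.
Stage 2: -2 dBV is at or below the 9 dBV threshold — no compression; output -2 dBV.
Stage 3: overshoot 6 dB → 6/5 = 1.2 dB → -6.8 dBV.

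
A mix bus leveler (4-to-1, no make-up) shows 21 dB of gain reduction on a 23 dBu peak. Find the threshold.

Input is 28 dB above T (since output overshoot × R = input overshoot: (2 − T)·4 = 23 − T gives T = -5 dBu).
Check: -5 + (23 − (-5))/4 = -5 + 7 = 2 dBu. ✓

-5 dBu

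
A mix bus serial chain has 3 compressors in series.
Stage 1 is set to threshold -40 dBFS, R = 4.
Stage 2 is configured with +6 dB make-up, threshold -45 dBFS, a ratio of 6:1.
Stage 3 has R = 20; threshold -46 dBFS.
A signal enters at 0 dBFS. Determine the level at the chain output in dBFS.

-45.525 dBFS

Stage 1: 40 dB above -40 dBFS, reduced 4:1 to 10 dB above → -30 dBFS.
Stage 2: overshoot 15 dB → 15/6 = 2.5 dB → -42.5 dBFS; +6 dB make-up → -36.5 dBFS.
Stage 3: -36.5 dBFS is 9.5 dB over -46 dBFS; at 20:1 that becomes 0.475 dB over, giving -45.525 dBFS.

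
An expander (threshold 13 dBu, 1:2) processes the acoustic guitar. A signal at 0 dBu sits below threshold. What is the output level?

The input is 13 dB below the 13 dBu threshold.
A 1:2 expander multiplies undershoot by 2: 13 × 2 = 26 dB below threshold.
Output = 13 − 26 = -13 dBu.

-13 dBu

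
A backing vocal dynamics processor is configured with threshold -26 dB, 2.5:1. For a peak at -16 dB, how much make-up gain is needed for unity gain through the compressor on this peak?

Overshoot 10 dB → 10/2.5 = 4 dB after compression, so the compressed level is -26 + 4 = -22 dB.
Make-up = target − compressed = -16 − (-22) = 6 dB.

6 dB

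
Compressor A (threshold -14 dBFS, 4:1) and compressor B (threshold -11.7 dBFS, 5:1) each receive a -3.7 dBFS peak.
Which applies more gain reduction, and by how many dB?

A, by 1.325 dB

A: overshoot 10.3 dB → output overshoot 2.575 dB → GR 7.725 dB.
B: overshoot 8 dB → output overshoot 1.6 dB → GR 6.4 dB.
A applies 1.325 dB more gain reduction.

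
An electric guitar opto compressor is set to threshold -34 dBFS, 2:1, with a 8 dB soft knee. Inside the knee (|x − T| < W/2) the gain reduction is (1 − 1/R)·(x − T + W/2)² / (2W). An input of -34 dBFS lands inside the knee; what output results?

-34.5 dBFS

x − T + W/2 = -34 − (-34) + 4 = 4.
GR = (1 − 1/2) × 4² / 16 = 0.5 × 16 / 16 = 0.5 dB.
Output = -34 − 0.5 = -34.5 dBFS.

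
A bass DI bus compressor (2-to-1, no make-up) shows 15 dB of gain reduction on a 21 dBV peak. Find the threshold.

-9 dBV

Let T be the threshold. Output overshoot = (input overshoot)/R, so 6 − T = (21 − T)/2.
2·(6 − T) = 21 − T → 1·T = 12 − 21 = -9.
T = -9/1 = -9 dBV.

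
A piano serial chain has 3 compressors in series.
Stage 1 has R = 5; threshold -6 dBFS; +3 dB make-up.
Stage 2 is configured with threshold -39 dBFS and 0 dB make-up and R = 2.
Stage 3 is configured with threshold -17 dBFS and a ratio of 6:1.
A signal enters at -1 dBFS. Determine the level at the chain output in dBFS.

-20.5 dBFS

Stage 1: overshoot 5 dB → 5/5 = 1 dB → -5 dBFS; +3 dB make-up → -2 dBFS.
Stage 2: -2 dBFS is 37 dB over -39 dBFS; at 2:1 that becomes 18.5 dB over, giving -20.5 dBFS.
Stage 3: below threshold (-20.5 ≤ -17); passes unchanged; output -20.5 dBFS.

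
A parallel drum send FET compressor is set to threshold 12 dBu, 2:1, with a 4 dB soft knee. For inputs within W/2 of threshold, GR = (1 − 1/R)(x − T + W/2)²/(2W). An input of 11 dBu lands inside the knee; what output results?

x − T + W/2 = 11 − 12 + 2 = 1.
GR = (1 − 1/2) × 1² / 8 = 0.5 × 1 / 8 = 0.0625 dB.
Output = 11 − 0.0625 = 10.9375 dBu.

10.9375 dBu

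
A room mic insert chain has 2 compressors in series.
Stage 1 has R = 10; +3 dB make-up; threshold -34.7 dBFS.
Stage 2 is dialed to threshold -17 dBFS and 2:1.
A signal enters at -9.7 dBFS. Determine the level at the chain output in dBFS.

-29.2 dBFS

Stage 1: -9.7 dBFS is 25 dB over -34.7 dBFS; at 10:1 that becomes 2.5 dB over, giving -32.2 dBFS; +3 dB make-up → -29.2 dBFS.
Stage 2: -29.2 dBFS is at or below the -17 dBFS threshold — no compression; output -29.2 dBFS.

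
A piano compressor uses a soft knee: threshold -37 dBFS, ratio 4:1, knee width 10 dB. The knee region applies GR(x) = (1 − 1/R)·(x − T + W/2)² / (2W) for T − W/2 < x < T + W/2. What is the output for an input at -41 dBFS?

-41.0375 dBFS

x − T + W/2 = -41 − (-37) + 5 = 1.
GR = (1 − 1/4) × 1² / 20 = 0.75 × 1 / 20 = 0.0375 dB.
Output = -41 − 0.0375 = -41.0375 dBFS.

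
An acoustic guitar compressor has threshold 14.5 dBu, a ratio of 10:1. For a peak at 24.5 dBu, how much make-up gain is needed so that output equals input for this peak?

The peak compresses to 14.5 + 10/10 = 15.5 dBu.
To reach 24.5 dBu requires 24.5 − 15.5 = 9 dB of make-up.

9 dB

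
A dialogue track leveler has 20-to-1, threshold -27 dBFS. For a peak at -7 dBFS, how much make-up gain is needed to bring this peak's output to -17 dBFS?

9 dB

Without make-up, output = threshold + overshoot/20 = -27 + 1 = -26 dBFS.
Gap to target: 9 dB.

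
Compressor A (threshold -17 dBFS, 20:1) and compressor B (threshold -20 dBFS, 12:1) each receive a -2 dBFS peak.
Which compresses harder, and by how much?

A: overshoot 15 dB → output overshoot 0.75 dB → GR 14.25 dB.
B: overshoot 18 dB → output overshoot 1.5 dB → GR 16.5 dB.
B applies 2.25 dB more gain reduction.

B, by 2.25 dB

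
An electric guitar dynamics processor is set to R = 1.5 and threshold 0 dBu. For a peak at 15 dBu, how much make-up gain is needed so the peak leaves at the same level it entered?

5 dB

Overshoot 15 dB → 15/1.5 = 10 dB after compression, so the compressed level is 0 + 10 = 10 dBu.
Make-up = target − compressed = 15 − 10 = 5 dB.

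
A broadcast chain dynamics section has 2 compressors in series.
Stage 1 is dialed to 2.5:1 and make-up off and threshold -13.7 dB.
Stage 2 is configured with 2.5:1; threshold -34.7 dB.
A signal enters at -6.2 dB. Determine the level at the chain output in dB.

-25.1 dB

Stage 1: 7.5 dB above -13.7 dB, reduced 2.5:1 to 3 dB above → -10.7 dB.
Stage 2: -10.7 dB is 24 dB over -34.7 dB; at 2.5:1 that becomes 9.6 dB over, giving -25.1 dB.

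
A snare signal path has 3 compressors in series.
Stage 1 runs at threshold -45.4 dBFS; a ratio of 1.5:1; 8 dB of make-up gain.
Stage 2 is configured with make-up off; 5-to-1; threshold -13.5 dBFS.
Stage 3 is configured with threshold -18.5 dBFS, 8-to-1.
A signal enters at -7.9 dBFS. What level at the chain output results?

Stage 1: overshoot 37.5 dB → 37.5/1.5 = 25 dB → -20.4 dBFS; +8 dB make-up → -12.4 dBFS.
Stage 2: -12.4 dBFS is 1.1 dB over -13.5 dBFS; at 5:1 that becomes 0.22 dB over, giving -13.28 dBFS.
Stage 3: 5.22 dB above -18.5 dBFS, reduced 8:1 to 0.6525 dB above → -17.8475 dBFS.

-17.8475 dBFS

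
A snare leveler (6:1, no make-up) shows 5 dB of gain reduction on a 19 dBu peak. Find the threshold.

Gain reduction = 19 − 14 = 5 dB; output overshoot = GR / (R − 1) = 5 / 5 = 1 dB.
Threshold = output − output overshoot = 14 − 1 = 13 dBu.

13 dBu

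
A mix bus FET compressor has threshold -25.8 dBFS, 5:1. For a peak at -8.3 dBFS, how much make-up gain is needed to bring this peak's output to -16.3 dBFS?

The peak compresses to -25.8 + 17.5/5 = -22.3 dBFS.
To reach -16.3 dBFS requires -16.3 − (-22.3) = 6 dB of make-up.

6 dB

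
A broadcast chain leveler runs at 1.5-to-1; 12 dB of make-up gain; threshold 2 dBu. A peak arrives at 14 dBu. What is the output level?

The input is 12 dB above the 2 dBu threshold.
At 1.5:1 the overshoot is divided by 1.5, leaving 8 dB above threshold.
Output = 2 + 8 = 10 dBu; make-up adds 12 dB, giving 22 dBu.

22 dBu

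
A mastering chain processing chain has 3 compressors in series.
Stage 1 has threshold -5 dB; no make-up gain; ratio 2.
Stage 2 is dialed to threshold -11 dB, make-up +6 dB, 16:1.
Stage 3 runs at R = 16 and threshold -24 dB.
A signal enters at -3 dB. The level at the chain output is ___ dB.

-22.785156 dB

Stage 1: -3 dB is 2 dB over -5 dB; at 2:1 that becomes 1 dB over, giving -4 dB.
Stage 2: 7 dB above -11 dB, reduced 16:1 to 0.4375 dB above → -10.5625 dB; +6 dB make-up → -4.5625 dB.
Stage 3: 19.4375 dB above -24 dB, reduced 16:1 to 1.214844 dB above → -22.785156 dB.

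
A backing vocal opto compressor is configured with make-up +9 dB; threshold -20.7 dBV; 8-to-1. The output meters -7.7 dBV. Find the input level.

11.3 dBV

Stripping the +9 dB make-up gives -16.7 dBV at the gain stage.
Post-compression overshoot = -16.7 − (-20.7) = 4 dB.
Input overshoot = R × output overshoot = 32 dB → input = -20.7 + 32 = 11.3 dBV.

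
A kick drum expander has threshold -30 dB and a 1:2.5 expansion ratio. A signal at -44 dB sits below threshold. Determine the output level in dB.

-65 dB

Below threshold, a 1:2.5 expander applies gain = (2.5−1)×(T − x) of attenuation.
(2.5−1) × 14 = 21 dB, so output = -44 − 21 = -65 dB.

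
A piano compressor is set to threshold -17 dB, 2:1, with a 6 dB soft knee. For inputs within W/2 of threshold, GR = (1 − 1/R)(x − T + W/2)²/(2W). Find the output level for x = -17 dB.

x − T + W/2 = -17 − (-17) + 3 = 3.
GR = (1 − 1/2) × 3² / 12 = 0.5 × 9 / 12 = 0.375 dB.
Output = -17 − 0.375 = -17.375 dB.

-17.375 dB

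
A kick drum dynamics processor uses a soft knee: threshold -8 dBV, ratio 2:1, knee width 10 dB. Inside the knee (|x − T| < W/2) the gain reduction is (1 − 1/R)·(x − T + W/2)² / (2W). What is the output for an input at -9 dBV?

x − T + W/2 = -9 − (-8) + 5 = 4.
GR = (1 − 1/2) × 4² / 20 = 0.5 × 16 / 20 = 0.4 dB.
Output = -9 − 0.4 = -9.4 dBV.

-9.4 dBV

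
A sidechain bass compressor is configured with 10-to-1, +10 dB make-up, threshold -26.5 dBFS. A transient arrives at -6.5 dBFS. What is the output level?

-6.5 dBFS sits 20 dB over threshold.
The 20 dB excess becomes 2 dB after 10:1 reduction.
That puts the output at -24.5 dBFS; make-up adds 10 dB, giving -14.5 dBFS.

-14.5 dBFS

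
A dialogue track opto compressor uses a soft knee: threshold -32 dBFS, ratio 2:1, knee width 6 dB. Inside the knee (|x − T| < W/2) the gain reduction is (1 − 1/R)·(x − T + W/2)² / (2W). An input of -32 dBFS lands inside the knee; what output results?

x − T + W/2 = -32 − (-32) + 3 = 3.
GR = (1 − 1/2) × 3² / 12 = 0.5 × 9 / 12 = 0.375 dB.
Output = -32 − 0.375 = -32.375 dBFS.

-32.375 dBFS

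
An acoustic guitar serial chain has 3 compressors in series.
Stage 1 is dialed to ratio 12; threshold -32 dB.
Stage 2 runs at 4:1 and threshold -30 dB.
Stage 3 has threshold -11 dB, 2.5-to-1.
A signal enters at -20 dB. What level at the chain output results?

Stage 1: overshoot 12 dB → 12/12 = 1 dB → -31 dB.
Stage 2: -31 dB ≤ -30 dB, so stage 2 doesn't engage; output -31 dB.
Stage 3: -31 dB ≤ -11 dB, so stage 3 doesn't engage; output -31 dB.

-31 dB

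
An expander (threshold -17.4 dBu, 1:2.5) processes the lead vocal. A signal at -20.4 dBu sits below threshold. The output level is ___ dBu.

-24.9 dBu

Undershoot = (-17.4) − (-20.4) = 3 dB.
At 1:2.5, that expands to 7.5 dB under threshold.
Output = -17.4 − 7.5 = -24.9 dBu.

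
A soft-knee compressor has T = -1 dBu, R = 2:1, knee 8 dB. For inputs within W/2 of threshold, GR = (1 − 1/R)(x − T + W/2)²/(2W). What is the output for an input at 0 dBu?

x − T + W/2 = 0 − (-1) + 4 = 5.
GR = (1 − 1/2) × 5² / 16 = 0.5 × 25 / 16 = 0.78125 dB.
Output = 0 − 0.78125 = -0.78125 dBu.

-0.78125 dBu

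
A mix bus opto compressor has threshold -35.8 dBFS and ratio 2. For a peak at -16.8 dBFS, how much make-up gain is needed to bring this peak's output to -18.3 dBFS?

Without make-up, output = threshold + overshoot/2 = -35.8 + 9.5 = -26.3 dBFS.
Gap to target: 8 dB.

8 dB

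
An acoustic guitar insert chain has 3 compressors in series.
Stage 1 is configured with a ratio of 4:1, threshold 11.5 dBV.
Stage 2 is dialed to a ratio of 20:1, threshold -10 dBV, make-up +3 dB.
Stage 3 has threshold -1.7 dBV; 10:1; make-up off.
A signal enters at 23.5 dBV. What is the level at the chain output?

-5.775 dBV

Stage 1: 23.5 dBV is 12 dB over 11.5 dBV; at 4:1 that becomes 3 dB over, giving 14.5 dBV.
Stage 2: 14.5 dBV is 24.5 dB over -10 dBV; at 20:1 that becomes 1.225 dB over, giving -8.775 dBV; +3 dB make-up → -5.775 dBV.
Stage 3: -5.775 dBV is at or below the -1.7 dBV threshold — no compression; output -5.775 dBV.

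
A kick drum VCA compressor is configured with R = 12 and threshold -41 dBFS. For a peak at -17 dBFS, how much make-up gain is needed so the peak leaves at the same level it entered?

The peak compresses to -41 + 24/12 = -39 dBFS.
To reach -17 dBFS requires -17 − (-39) = 22 dB of make-up.

22 dB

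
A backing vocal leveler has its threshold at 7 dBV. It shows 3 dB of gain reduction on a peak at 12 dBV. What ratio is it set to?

2.5:1

Input overshoot = 12 − 7 = 5 dB.
Output overshoot = 5 − 3 = 2 dB.
Ratio = input overshoot / output overshoot = 5 / 2 = 2.5.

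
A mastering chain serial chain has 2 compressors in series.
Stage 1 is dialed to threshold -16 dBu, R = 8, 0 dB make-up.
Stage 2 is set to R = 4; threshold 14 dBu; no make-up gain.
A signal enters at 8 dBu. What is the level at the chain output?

-13 dBu

Stage 1: 24 dB above -16 dBu, reduced 8:1 to 3 dB above → -13 dBu.
Stage 2: -13 dBu is at or below the 14 dBu threshold — no compression; output -13 dBu.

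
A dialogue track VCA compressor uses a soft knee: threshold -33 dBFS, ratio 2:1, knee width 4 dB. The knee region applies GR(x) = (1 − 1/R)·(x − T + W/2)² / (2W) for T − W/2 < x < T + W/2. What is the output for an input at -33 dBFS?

x − T + W/2 = -33 − (-33) + 2 = 2.
GR = (1 − 1/2) × 2² / 8 = 0.5 × 4 / 8 = 0.25 dB.
Output = -33 − 0.25 = -33.25 dBFS.

-33.25 dBFS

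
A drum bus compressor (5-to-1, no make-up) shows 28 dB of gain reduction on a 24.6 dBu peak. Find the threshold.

-10.4 dBu

Input is 35 dB above T (since output overshoot × R = input overshoot: (-3.4 − T)·5 = 24.6 − T gives T = -10.4 dBu).
Check: -10.4 + (24.6 − (-10.4))/5 = -10.4 + 7 = -3.4 dBu. ✓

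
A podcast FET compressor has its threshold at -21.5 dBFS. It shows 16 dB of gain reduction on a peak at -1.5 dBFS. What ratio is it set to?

5:1

Input overshoot = -1.5 − (-21.5) = 20 dB.
Output overshoot = 20 − 16 = 4 dB.
Ratio = input overshoot / output overshoot = 20 / 4 = 5.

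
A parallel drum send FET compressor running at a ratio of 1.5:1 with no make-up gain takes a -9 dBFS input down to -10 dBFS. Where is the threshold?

-12 dBFS

Let T be the threshold. Output overshoot = (input overshoot)/R, so -10 − T = (-9 − T)/1.5.
1.5·(-10 − T) = -9 − T → 0.5·T = -15 − (-9) = -6.
T = -6/0.5 = -12 dBFS.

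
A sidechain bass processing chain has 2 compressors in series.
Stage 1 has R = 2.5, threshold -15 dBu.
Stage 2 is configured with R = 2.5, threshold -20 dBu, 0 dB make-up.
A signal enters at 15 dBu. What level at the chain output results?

Stage 1: overshoot 30 dB → 30/2.5 = 12 dB → -3 dBu.
Stage 2: 17 dB above -20 dBu, reduced 2.5:1 to 6.8 dB above → -13.2 dBu.

-13.2 dBu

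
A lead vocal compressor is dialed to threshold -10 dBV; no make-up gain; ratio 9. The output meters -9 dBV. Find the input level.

-1 dBV

The compressed level sits -9 − (-10) = 1 dB over threshold.
Undo the ratio: input overshoot = 1 × 9 = 9 dB, giving input = -1 dBV.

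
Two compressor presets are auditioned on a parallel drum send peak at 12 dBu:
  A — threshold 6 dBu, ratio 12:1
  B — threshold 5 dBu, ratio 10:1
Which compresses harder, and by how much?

B, by 0.8 dB

A: 6 dB over, compressed to 0.5 dB over, so 5.5 dB of GR.
B: 7 dB over, compressed to 0.7 dB over, so 6.3 dB of GR.
Difference: 0.8 dB in favour of B.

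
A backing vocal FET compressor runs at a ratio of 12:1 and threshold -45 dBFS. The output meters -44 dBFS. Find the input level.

That's 1 dB above the -45 dBFS threshold.
Before 12:1 compression the overshoot was 1 × 12 = 12 dB, so input = -45 + 12 = -33 dBFS.

-33 dBFS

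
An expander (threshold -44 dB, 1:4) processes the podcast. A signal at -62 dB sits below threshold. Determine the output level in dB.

The input is 18 dB below the -44 dB threshold.
A 1:4 expander multiplies undershoot by 4: 18 × 4 = 72 dB below threshold.
Output = -44 − 72 = -116 dB.

-116 dB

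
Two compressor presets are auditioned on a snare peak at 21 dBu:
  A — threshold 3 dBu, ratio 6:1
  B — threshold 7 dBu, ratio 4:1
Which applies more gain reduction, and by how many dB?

A: GR = 18 − 18/6 = 15 dB.
B: GR = 14 − 14/4 = 10.5 dB.
A applies 4.5 dB more gain reduction.

A, by 4.5 dB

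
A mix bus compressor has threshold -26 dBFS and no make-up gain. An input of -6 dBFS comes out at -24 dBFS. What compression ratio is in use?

10:1

Input overshoot = -6 − (-26) = 20 dB; output overshoot = -24 − (-26) = 2 dB.
Ratio = 20 / 2 = 10.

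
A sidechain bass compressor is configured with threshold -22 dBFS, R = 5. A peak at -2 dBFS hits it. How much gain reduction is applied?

16 dB

The signal is 20 dB above threshold.
After 5:1 compression the overshoot becomes 20/5 = 4 dB.
Gain reduction = 20 − 4 = 16 dB.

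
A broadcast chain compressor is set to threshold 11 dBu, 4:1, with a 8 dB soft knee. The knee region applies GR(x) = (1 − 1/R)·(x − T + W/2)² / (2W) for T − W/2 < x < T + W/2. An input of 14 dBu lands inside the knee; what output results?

x − T + W/2 = 14 − 11 + 4 = 7.
GR = (1 − 1/4) × 7² / 16 = 0.75 × 49 / 16 = 2.296875 dB.
Output = 14 − 2.296875 = 11.703125 dBu.

11.703125 dBu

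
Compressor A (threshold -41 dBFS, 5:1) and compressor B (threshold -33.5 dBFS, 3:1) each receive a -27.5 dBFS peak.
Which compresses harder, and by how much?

A, by 6.8 dB

A: overshoot 13.5 dB → output overshoot 2.7 dB → GR 10.8 dB.
B: overshoot 6 dB → output overshoot 2 dB → GR 4 dB.
Difference: 6.8 dB in favour of A.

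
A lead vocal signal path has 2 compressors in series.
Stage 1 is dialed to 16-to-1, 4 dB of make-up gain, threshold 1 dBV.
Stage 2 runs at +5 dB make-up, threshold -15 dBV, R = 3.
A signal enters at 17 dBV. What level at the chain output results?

Stage 1: overshoot 16 dB → 16/16 = 1 dB → 2 dBV; +4 dB make-up → 6 dBV.
Stage 2: overshoot 21 dB → 21/3 = 7 dB → -8 dBV; +5 dB make-up → -3 dBV.

-3 dBV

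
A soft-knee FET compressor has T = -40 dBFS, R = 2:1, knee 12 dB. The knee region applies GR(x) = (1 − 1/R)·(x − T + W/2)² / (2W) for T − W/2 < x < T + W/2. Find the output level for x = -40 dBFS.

-40.75 dBFS

x − T + W/2 = -40 − (-40) + 6 = 6.
GR = (1 − 1/2) × 6² / 24 = 0.5 × 36 / 24 = 0.75 dB.
Output = -40 − 0.75 = -40.75 dBFS.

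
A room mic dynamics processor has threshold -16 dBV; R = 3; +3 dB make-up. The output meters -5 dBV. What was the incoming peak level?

Before make-up, the level was -5 − 3 = -8 dBV.
That's 8 dB above the -16 dBV threshold.
Before 3:1 compression the overshoot was 8 × 3 = 24 dB, so input = -16 + 24 = 8 dBV.

8 dBV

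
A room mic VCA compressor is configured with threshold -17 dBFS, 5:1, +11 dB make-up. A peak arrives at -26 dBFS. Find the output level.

-26 dBFS is 9 dB below the -17 dBFS threshold, so no gain reduction is applied.
Make-up gain adds 11 dB: -26 + 11 = -15 dBFS.

-15 dBFS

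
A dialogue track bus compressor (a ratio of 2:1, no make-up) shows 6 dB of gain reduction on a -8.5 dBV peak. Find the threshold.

Let T be the threshold. Output overshoot = (input overshoot)/R, so -14.5 − T = (-8.5 − T)/2.
2·(-14.5 − T) = -8.5 − T → 1·T = -29 − (-8.5) = -20.5.
T = -20.5/1 = -20.5 dBV.

-20.5 dBV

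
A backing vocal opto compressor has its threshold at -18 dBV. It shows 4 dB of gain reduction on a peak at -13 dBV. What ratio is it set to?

5:1

Input overshoot = -13 − (-18) = 5 dB.
Output overshoot = 5 − 4 = 1 dB.
Ratio = input overshoot / output overshoot = 5 / 1 = 5.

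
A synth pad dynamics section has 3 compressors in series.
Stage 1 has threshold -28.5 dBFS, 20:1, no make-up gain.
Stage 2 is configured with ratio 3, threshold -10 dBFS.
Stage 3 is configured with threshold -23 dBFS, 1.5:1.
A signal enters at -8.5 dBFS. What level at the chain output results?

-27.5 dBFS

Stage 1: overshoot 20 dB → 20/20 = 1 dB → -27.5 dBFS.
Stage 2: -27.5 dBFS is at or below the -10 dBFS threshold — no compression; output -27.5 dBFS.
Stage 3: -27.5 dBFS ≤ -23 dBFS, so stage 3 doesn't engage; output -27.5 dBFS.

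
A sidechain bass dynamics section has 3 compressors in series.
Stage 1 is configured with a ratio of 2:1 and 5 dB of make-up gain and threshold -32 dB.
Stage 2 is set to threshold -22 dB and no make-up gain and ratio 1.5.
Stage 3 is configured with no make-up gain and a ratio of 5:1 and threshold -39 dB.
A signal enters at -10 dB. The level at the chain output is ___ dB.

-34.8 dB

Stage 1: overshoot 22 dB → 22/2 = 11 dB → -21 dB; +5 dB make-up → -16 dB.
Stage 2: 6 dB above -22 dB, reduced 1.5:1 to 4 dB above → -18 dB.
Stage 3: overshoot 21 dB → 21/5 = 4.2 dB → -34.8 dB.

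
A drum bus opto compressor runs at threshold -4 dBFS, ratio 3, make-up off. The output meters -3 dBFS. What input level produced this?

The compressed level sits -3 − (-4) = 1 dB over threshold.
Undo the ratio: input overshoot = 1 × 3 = 3 dB, giving input = -1 dBFS.

-1 dBFS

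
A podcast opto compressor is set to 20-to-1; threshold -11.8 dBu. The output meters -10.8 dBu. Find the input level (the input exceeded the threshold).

8.2 dBu

Post-compression overshoot = -10.8 − (-11.8) = 1 dB.
Input overshoot = R × output overshoot = 20 dB → input = -11.8 + 20 = 8.2 dBu.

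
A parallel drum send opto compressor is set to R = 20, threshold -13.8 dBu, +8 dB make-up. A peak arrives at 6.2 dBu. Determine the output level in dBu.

6.2 dBu sits 20 dB over threshold.
20:1 compression reduces that to 20/20 = 1 dB over.
So the level is -13.8 + 1 = -12.8 dBu; make-up adds 8 dB, giving -4.8 dBu.

-4.8 dBu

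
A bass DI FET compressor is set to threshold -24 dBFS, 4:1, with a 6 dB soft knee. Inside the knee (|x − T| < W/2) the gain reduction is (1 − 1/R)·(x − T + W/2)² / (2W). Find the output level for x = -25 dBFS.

-25.25 dBFS

x − T + W/2 = -25 − (-24) + 3 = 2.
GR = (1 − 1/4) × 2² / 12 = 0.75 × 4 / 12 = 0.25 dB.
Output = -25 − 0.25 = -25.25 dBFS.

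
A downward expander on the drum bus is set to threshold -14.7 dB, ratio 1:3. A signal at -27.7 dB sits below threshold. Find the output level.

The input is 13 dB below the -14.7 dB threshold.
A 1:3 expander multiplies undershoot by 3: 13 × 3 = 39 dB below threshold.
Output = -14.7 − 39 = -53.7 dB.

-53.7 dB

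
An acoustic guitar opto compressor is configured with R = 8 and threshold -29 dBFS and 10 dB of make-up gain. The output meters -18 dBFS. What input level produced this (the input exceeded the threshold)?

Remove make-up: -18 − 10 = -28 dBFS.
That's 1 dB above the -29 dBFS threshold.
Before 8:1 compression the overshoot was 1 × 8 = 8 dB, so input = -29 + 8 = -21 dBFS.

-21 dBFS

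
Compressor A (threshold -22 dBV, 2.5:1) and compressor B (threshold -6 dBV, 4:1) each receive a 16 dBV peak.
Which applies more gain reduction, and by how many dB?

A, by 6.3 dB

A: 38 dB over, compressed to 15.2 dB over, so 22.8 dB of GR.
B: 22 dB over, compressed to 5.5 dB over, so 16.5 dB of GR.
A applies 6.3 dB more gain reduction.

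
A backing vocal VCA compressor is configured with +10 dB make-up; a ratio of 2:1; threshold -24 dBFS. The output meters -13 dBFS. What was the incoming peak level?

-22 dBFS

Before make-up, the level was -13 − 10 = -23 dBFS.
Post-compression overshoot = -23 − (-24) = 1 dB.
Before 2:1 compression the overshoot was 1 × 2 = 2 dB, so input = -24 + 2 = -22 dBFS.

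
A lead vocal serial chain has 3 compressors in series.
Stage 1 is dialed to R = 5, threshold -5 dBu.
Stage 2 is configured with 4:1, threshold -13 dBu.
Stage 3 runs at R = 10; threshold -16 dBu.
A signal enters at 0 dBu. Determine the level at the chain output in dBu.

Stage 1: 5 dB above -5 dBu, reduced 5:1 to 1 dB above → -4 dBu.
Stage 2: -4 dBu is 9 dB over -13 dBu; at 4:1 that becomes 2.25 dB over, giving -10.75 dBu.
Stage 3: -10.75 dBu is 5.25 dB over -16 dBu; at 10:1 that becomes 0.525 dB over, giving -15.475 dBu.

-15.475 dBu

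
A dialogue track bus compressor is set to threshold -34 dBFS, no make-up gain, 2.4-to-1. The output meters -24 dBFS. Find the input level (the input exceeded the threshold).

-10 dBFS

The compressed level sits -24 − (-34) = 10 dB over threshold.
Before 2.4:1 compression the overshoot was 10 × 2.4 = 24 dB, so input = -34 + 24 = -10 dBFS.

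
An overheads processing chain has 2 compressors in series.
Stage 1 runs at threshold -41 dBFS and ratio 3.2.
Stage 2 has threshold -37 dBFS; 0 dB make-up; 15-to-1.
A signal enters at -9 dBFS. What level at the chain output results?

-36.6 dBFS

Stage 1: -9 dBFS is 32 dB over -41 dBFS; at 3.2:1 that becomes 10 dB over, giving -31 dBFS.
Stage 2: 6 dB above -37 dBFS, reduced 15:1 to 0.4 dB above → -36.6 dBFS.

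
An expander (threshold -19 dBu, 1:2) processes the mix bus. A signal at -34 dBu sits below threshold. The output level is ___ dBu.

-49 dBu

The input is 15 dB below the -19 dBu threshold.
A 1:2 expander multiplies undershoot by 2: 15 × 2 = 30 dB below threshold.
Output = -19 − 30 = -49 dBu.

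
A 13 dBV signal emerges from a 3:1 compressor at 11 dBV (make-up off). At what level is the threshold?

10 dBV

Input is 3 dB above T (since output overshoot × R = input overshoot: (11 − T)·3 = 13 − T gives T = 10 dBV).
Check: 10 + (13 − 10)/3 = 10 + 1 = 11 dBV. ✓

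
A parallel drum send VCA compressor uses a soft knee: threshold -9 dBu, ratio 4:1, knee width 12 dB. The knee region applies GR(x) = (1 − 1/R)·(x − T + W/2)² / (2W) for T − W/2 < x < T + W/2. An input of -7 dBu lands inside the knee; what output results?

x − T + W/2 = -7 − (-9) + 6 = 8.
GR = (1 − 1/4) × 8² / 24 = 0.75 × 64 / 24 = 2 dB.
Output = -7 − 2 = -9 dBu.

-9 dBu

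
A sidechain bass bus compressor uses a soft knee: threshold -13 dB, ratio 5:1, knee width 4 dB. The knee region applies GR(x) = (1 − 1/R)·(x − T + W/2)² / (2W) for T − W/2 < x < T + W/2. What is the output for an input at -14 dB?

-14.1 dB

x − T + W/2 = -14 − (-13) + 2 = 1.
GR = (1 − 1/5) × 1² / 8 = 0.8 × 1 / 8 = 0.1 dB.
Output = -14 − 0.1 = -14.1 dB.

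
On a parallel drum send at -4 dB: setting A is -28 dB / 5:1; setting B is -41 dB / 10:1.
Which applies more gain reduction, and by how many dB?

A: GR = 24 − 24/5 = 19.2 dB.
B: GR = 37 − 37/10 = 33.3 dB.
Difference: 14.1 dB in favour of B.

B, by 14.1 dB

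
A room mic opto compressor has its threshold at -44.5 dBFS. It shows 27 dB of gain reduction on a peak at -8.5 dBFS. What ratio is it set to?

4:1

Input overshoot = -8.5 − (-44.5) = 36 dB.
Output overshoot = 36 − 27 = 9 dB.
Ratio = input overshoot / output overshoot = 36 / 9 = 4.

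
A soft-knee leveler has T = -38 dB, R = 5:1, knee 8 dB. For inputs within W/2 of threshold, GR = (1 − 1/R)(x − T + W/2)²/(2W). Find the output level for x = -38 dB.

-38.8 dB

x − T + W/2 = -38 − (-38) + 4 = 4.
GR = (1 − 1/5) × 4² / 16 = 0.8 × 16 / 16 = 0.8 dB.
Output = -38 − 0.8 = -38.8 dB.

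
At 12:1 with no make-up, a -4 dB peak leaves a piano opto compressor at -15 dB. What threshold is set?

Let T be the threshold. Output overshoot = (input overshoot)/R, so -15 − T = (-4 − T)/12.
12·(-15 − T) = -4 − T → 11·T = -180 − (-4) = -176.
T = -176/11 = -16 dB.

-16 dB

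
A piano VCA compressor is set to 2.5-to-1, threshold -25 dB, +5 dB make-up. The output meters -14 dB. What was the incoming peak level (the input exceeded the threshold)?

-10 dB

Remove make-up: -14 − 5 = -19 dB.
That's 6 dB above the -25 dB threshold.
Undo the ratio: input overshoot = 6 × 2.5 = 15 dB, giving input = -10 dB.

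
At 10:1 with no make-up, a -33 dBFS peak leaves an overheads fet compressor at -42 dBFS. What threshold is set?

-43 dBFS

Let T be the threshold. Output overshoot = (input overshoot)/R, so -42 − T = (-33 − T)/10.
10·(-42 − T) = -33 − T → 9·T = -420 − (-33) = -387.
T = -387/9 = -43 dBFS.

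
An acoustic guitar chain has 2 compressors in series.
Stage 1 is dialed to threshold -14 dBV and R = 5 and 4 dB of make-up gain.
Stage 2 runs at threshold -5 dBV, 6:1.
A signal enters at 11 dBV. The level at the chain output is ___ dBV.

-5 dBV

Stage 1: overshoot 25 dB → 25/5 = 5 dB → -9 dBV; +4 dB make-up → -5 dBV.
Stage 2: below threshold (-5 ≤ -5); passes unchanged; output -5 dBV.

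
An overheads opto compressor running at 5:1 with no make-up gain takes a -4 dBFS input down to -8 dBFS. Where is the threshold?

-9 dBFS

Let T be the threshold. Output overshoot = (input overshoot)/R, so -8 − T = (-4 − T)/5.
5·(-8 − T) = -4 − T → 4·T = -40 − (-4) = -36.
T = -36/4 = -9 dBFS.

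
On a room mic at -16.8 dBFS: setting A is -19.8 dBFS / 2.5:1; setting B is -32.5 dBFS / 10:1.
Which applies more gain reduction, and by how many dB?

A: overshoot 3 dB → output overshoot 1.2 dB → GR 1.8 dB.
B: overshoot 15.7 dB → output overshoot 1.57 dB → GR 14.13 dB.
Difference: 12.33 dB in favour of B.

B, by 12.33 dB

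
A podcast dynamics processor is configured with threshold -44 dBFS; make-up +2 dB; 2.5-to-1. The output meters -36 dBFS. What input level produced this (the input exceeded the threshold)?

-29 dBFS

Remove make-up: -36 − 2 = -38 dBFS.
That's 6 dB above the -44 dBFS threshold.
Input overshoot = R × output overshoot = 15 dB → input = -44 + 15 = -29 dBFS.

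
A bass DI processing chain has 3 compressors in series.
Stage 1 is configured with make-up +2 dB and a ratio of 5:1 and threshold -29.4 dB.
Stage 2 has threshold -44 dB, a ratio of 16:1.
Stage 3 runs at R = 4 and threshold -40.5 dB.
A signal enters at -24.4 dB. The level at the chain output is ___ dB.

-42.9 dB

Stage 1: overshoot 5 dB → 5/5 = 1 dB → -28.4 dB; +2 dB make-up → -26.4 dB.
Stage 2: overshoot 17.6 dB → 17.6/16 = 1.1 dB → -42.9 dB.
Stage 3: below threshold (-42.9 ≤ -40.5); passes unchanged; output -42.9 dB.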